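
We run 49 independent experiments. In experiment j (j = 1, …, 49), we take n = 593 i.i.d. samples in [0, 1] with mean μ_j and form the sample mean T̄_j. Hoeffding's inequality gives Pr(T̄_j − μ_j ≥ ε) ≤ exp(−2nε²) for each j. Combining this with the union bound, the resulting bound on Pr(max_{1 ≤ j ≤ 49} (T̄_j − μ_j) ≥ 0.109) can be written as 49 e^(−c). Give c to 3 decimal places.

Union bound over the 49 events: Pr(max_{1 ≤ j ≤ 49} (T̄_j − μ_j) ≥ 0.109) ≤ 49·exp(−2nε²) = 49 exp(−2·593·0.109²).
So c = 2·593·0.109² = 14.0909.

14.091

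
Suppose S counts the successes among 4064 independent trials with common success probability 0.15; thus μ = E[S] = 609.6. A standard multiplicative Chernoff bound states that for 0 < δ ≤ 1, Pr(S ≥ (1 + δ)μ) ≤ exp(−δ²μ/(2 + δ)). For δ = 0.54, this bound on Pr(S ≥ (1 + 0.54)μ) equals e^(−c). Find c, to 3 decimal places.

c = δ²μ/(2 + δ) = 0.54²·609.6/(2 + 0.54) = 69.9840.

69.984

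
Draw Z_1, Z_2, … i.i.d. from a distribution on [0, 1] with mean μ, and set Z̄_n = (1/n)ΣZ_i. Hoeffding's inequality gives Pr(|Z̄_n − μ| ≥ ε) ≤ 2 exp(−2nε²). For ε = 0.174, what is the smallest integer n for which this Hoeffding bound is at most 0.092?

51

Require 2·exp(−2nε²) ≤ 0.092, i.e. 2nε² ≥ ln(2/0.092) = 3.079114.
So n ≥ 3.079114 / (2·0.174²) = 50.851.
The smallest integer n is 51.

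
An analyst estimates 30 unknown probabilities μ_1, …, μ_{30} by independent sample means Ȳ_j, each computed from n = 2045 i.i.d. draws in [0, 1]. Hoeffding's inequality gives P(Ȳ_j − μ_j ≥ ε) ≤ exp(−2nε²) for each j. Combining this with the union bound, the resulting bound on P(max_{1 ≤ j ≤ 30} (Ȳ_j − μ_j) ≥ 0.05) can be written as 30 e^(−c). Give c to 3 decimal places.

Union bound over the 30 events: P(max_{1 ≤ j ≤ 30} (Ȳ_j − μ_j) ≥ 0.05) ≤ 30·exp(−2nε²) = 30 exp(−2·2045·0.05²).
So c = 2·2045·0.05² = 10.2250.

10.225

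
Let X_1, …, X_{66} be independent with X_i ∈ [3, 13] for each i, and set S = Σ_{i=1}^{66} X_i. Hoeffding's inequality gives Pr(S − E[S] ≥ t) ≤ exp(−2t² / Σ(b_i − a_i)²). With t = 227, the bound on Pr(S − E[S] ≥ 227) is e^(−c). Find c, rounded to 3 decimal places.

15.615

Σ(b_i − a_i)² = 66·(10)² = 6600.
c = 2t²/6600 = 2·227²/6600 = 15.6148.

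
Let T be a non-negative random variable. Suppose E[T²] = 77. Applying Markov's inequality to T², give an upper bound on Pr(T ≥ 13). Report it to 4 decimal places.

0.4556

Since T ≥ 0, the event {T ≥ 13} is the same as {T² ≥ 169}.
Markov's inequality applied to T² gives Pr(T² ≥ 169) ≤ E[T²]/169 = 77/169 = 0.4556.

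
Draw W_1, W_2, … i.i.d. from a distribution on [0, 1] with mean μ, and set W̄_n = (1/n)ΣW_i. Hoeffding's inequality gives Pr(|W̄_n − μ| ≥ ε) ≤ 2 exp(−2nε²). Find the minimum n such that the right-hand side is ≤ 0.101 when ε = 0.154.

Require 2·exp(−2nε²) ≤ 0.101, i.e. 2nε² ≥ ln(2/0.101) = 2.985782.
So n ≥ 2.985782 / (2·0.154²) = 62.949.
The smallest integer n is 63.

63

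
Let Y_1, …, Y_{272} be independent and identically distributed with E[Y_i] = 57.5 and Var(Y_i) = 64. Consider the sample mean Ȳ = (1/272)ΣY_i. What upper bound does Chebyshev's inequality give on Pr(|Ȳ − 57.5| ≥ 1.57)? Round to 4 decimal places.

0.0955

Var(Ȳ) = Var(Y_i)/n = 64/272 = 0.23529.
Chebyshev: Pr(|Ȳ − 57.5| ≥ 1.57) ≤ Var(Ȳ)/(1.57)² = 64/(272·1.57²) = 0.0955.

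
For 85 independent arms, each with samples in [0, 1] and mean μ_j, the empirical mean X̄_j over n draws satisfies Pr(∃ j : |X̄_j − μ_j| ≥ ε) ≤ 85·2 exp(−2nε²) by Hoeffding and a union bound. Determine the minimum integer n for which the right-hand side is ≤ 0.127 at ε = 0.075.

Need 2·85·exp(−2nε²) ≤ 0.127, i.e. exp(−2nε²) ≤ 0.127/170.
So 2nε² ≥ ln(170/0.127) = 7.199367.
Hence n ≥ 7.199367/(2·0.075²) = 639.944.
The smallest integer n is 640.

640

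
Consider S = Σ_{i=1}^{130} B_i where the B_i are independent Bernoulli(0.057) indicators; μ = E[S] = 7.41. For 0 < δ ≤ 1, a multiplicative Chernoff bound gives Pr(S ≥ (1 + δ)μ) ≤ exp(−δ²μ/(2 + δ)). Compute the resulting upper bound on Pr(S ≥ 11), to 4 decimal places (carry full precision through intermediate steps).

Write 11 = (1 + δ)μ, so δ = 11/7.41 − 1 = 0.4844804…
Then the exponent is δ²μ/(2 + δ) = (11 − μ)² / (μ·(2 + δ)) = 0.700060.
Bound = exp(−0.700060) = 0.49656.

0.4966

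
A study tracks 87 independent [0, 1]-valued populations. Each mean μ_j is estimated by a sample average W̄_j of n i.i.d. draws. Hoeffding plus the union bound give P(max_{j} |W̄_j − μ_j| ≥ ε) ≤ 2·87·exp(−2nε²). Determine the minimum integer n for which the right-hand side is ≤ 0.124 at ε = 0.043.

1960

Need 2·87·exp(−2nε²) ≤ 0.124, i.e. exp(−2nε²) ≤ 0.124/174.
So 2nε² ≥ ln(174/0.124) = 7.246529.
Hence n ≥ 7.246529/(2·0.043²) = 1959.581.
The smallest integer n is 1960.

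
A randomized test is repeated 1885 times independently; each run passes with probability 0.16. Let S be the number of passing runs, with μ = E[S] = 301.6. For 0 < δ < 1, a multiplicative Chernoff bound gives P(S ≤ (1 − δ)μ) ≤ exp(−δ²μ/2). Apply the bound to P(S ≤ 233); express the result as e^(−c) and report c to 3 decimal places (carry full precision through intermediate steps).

Write 233 = (1 − δ)μ, so δ = 1 − 233/301.6 = 0.2274536…
Then the exponent is δ²μ/2 = (μ − 233)²/(2μ) = 7.801658.

7.802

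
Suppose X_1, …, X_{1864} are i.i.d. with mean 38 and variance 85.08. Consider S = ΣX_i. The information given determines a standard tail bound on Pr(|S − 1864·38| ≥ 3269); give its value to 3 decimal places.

With mean and variance of each term known, Chebyshev's inequality bounds the deviation of the sum (or sample mean).
Var(S) = n·Var(X_i) = 1864·85.08 = 158589.12.
Chebyshev: Pr(|S − 1864·38| ≥ 3269) ≤ Var(S)/3269² = 158589.12/10686361 = 0.0148.

0.015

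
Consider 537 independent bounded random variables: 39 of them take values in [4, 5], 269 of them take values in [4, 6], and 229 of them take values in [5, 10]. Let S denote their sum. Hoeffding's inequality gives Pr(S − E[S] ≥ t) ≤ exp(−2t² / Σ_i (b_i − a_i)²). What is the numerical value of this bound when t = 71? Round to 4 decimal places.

0.2290

Σ(b_i − a_i)² = 39·1² + 269·2² + 229·5² = 6840.
Exponent = 2·71² / 6840 = 1.47398.
Bound = exp(−1.47398) = 0.22901.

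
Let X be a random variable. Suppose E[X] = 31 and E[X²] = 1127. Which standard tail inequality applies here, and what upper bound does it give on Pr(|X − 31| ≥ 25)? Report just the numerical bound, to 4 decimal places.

0.2656

The first two moments determine the variance, so Chebyshev's inequality is the sharpest standard bound available.
Var(X) = E[X²] − (E[X])² = 1127 − 961 = 166.
Chebyshev's inequality: Pr(|X − μ| ≥ t) ≤ Var(X)/t² = 166/625 = 0.2656.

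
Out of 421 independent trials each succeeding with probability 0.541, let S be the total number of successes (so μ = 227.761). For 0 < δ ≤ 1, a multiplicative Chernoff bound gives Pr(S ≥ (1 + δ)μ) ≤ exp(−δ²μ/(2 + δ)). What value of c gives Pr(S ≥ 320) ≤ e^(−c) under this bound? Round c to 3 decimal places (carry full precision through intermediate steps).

Write 320 = (1 + δ)μ, so δ = 320/227.761 − 1 = 0.4049815…
Then the exponent is δ²μ/(2 + δ) = (320 − μ)² / (μ·(2 + δ)) = 15.532382.

15.532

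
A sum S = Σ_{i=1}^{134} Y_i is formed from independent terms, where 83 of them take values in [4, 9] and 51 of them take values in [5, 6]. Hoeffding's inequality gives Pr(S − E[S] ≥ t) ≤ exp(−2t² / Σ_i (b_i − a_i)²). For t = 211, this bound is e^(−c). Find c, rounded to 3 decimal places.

Σ(b_i − a_i)² = 83·5² + 51·1² = 2126.
c = 2t² / 2126 = 2·211² / 2126 = 41.8824.

41.882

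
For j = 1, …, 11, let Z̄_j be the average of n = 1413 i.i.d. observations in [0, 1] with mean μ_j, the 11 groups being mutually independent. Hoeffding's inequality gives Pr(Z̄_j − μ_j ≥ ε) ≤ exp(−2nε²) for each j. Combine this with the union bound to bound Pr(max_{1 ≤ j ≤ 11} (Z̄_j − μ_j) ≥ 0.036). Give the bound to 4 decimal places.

0.2824

Per-experiment Hoeffding bound: exp(−2·1413·0.036²) = exp(−3.66250) = 0.025668.
Union bound over 11 events: 11·0.025668 = 0.28235.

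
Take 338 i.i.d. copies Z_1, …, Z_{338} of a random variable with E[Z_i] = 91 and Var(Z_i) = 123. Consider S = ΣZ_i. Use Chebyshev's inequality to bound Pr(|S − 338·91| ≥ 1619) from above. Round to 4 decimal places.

Var(S) = n·Var(Z_i) = 338·123 = 41574.
Chebyshev: Pr(|S − 338·91| ≥ 1619) ≤ Var(S)/1619² = 41574/2621161 = 0.0159.

0.0159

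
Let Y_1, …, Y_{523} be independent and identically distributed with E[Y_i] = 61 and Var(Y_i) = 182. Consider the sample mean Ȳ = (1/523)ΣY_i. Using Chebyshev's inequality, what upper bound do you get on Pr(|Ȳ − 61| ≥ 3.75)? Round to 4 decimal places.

0.0247

Var(Ȳ) = Var(Y_i)/n = 182/523 = 0.34799.
Chebyshev: Pr(|Ȳ − 61| ≥ 3.75) ≤ Var(Ȳ)/(3.75)² = 182/(523·3.75²) = 0.0247.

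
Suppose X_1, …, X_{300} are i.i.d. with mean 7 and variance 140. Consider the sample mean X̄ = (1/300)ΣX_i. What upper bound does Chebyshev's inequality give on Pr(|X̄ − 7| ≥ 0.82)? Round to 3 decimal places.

Var(X̄) = Var(X_i)/n = 140/300 = 0.46667.
Chebyshev: Pr(|X̄ − 7| ≥ 0.82) ≤ Var(X̄)/(0.82)² = 140/(300·0.82²) = 0.6940.

0.694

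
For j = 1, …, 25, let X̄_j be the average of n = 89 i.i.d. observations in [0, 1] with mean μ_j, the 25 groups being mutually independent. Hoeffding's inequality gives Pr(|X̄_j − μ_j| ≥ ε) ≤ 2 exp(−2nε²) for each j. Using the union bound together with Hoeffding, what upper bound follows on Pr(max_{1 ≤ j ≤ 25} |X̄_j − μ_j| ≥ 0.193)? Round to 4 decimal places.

0.0660

Per-experiment Hoeffding bound: 2·exp(−2·89·0.193²) = 2·exp(−6.63032) = 0.0026395.
Union bound over 25 events: 25·0.0026395 = 0.06599.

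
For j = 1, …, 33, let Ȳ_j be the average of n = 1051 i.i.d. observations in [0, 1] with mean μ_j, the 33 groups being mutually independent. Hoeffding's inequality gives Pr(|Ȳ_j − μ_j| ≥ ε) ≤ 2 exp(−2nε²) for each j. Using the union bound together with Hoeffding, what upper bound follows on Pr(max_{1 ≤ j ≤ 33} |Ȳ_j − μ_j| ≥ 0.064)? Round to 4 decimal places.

Per-experiment Hoeffding bound: 2·exp(−2·1051·0.064²) = 2·exp(−8.60979) = 0.00036462.
Union bound over 33 events: 33·0.00036462 = 0.01203.

0.0120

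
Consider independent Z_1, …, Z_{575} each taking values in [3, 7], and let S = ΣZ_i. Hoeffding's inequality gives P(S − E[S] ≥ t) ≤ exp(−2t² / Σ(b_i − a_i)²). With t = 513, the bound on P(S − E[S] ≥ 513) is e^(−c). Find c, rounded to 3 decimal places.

57.211

Σ(b_i − a_i)² = 575·(4)² = 9200.
c = 2t²/9200 = 2·513²/9200 = 57.2107.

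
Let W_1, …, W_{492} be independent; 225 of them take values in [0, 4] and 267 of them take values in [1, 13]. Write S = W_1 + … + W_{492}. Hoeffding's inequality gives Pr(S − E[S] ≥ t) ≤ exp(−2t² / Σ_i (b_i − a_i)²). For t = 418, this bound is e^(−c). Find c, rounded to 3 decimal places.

8.311

Σ(b_i − a_i)² = 225·4² + 267·12² = 42048.
c = 2t² / 42048 = 2·418² / 42048 = 8.3107.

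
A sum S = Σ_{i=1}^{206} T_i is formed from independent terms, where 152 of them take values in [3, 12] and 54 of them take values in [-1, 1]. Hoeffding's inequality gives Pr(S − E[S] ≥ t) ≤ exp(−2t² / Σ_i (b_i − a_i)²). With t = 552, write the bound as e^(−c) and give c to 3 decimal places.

Σ(b_i − a_i)² = 152·9² + 54·2² = 12528.
c = 2t² / 12528 = 2·552² / 12528 = 48.6437.

48.644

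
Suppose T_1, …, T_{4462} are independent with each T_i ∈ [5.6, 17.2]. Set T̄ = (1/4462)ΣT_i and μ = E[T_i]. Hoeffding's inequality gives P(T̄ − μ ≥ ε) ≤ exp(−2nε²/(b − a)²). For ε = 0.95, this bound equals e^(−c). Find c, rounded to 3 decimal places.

59.854

c = 2nε²/(b − a)² = 2·4462·0.95² / 11.6² = 59.8537.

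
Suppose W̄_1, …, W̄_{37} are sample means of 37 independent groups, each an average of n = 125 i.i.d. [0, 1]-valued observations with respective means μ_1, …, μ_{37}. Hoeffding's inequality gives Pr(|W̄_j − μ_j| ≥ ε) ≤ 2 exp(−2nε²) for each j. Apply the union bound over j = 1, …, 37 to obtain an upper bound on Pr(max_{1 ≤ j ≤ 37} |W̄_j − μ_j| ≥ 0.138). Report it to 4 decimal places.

Per-experiment Hoeffding bound: 2·exp(−2·125·0.138²) = 2·exp(−4.76100) = 0.017114.
Union bound over 37 events: 37·0.017114 = 0.63322.

0.6332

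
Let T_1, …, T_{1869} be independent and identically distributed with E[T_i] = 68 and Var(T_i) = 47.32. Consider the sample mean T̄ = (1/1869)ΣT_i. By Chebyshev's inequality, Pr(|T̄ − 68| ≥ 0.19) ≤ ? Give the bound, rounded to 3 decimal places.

0.701

Var(T̄) = Var(T_i)/n = 47.32/1869 = 0.025318.
Chebyshev: Pr(|T̄ − 68| ≥ 0.19) ≤ Var(T̄)/(0.19)² = 47.32/(1869·0.19²) = 0.7013.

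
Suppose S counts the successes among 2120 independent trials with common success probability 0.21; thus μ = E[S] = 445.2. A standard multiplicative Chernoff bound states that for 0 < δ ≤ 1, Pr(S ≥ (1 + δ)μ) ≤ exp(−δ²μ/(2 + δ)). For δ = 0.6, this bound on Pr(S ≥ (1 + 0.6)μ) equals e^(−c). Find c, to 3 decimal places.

c = δ²μ/(2 + δ) = 0.6²·445.2/(2 + 0.6) = 61.6431.

61.643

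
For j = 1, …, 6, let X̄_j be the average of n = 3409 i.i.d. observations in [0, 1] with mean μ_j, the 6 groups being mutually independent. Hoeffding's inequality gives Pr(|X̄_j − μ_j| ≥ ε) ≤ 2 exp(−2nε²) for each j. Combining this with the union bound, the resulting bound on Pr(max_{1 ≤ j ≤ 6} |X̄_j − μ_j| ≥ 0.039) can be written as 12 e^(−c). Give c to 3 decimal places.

10.370

Union bound over the 6 events: Pr(max_{1 ≤ j ≤ 6} |X̄_j − μ_j| ≥ 0.039) ≤ 6·2·exp(−2nε²) = 12 exp(−2·3409·0.039²).
So c = 2·3409·0.039² = 10.3702.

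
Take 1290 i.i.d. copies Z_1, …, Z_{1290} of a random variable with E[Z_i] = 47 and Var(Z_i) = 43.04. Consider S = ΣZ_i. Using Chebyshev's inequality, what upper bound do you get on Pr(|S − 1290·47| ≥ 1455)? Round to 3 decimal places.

0.026

Var(S) = n·Var(Z_i) = 1290·43.04 = 55521.6.
Chebyshev: Pr(|S − 1290·47| ≥ 1455) ≤ Var(S)/1455² = 55521.6/2117025 = 0.0262.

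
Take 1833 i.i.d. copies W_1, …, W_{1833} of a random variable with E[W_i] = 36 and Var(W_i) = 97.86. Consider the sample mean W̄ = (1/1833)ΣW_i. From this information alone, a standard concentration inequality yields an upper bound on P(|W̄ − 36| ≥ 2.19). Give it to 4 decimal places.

With mean and variance of each term known, Chebyshev's inequality bounds the deviation of the sum (or sample mean).
Var(W̄) = Var(W_i)/n = 97.86/1833 = 0.053388.
Chebyshev: P(|W̄ − 36| ≥ 2.19) ≤ Var(W̄)/(2.19)² = 97.86/(1833·2.19²) = 0.0111.

0.0111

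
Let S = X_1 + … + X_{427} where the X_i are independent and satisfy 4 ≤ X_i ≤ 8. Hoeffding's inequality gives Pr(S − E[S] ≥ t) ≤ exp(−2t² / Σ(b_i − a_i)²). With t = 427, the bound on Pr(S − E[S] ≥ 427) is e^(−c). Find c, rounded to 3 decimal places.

Σ(b_i − a_i)² = 427·(4)² = 6832.
c = 2t²/6832 = 2·427²/6832 = 53.3750.

53.375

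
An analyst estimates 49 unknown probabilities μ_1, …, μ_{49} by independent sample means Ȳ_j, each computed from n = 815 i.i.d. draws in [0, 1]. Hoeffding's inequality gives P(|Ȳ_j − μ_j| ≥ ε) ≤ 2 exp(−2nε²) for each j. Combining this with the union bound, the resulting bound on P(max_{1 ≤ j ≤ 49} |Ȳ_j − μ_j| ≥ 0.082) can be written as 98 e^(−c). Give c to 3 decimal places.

10.960

Union bound over the 49 events: P(max_{1 ≤ j ≤ 49} |Ȳ_j − μ_j| ≥ 0.082) ≤ 49·2·exp(−2nε²) = 98 exp(−2·815·0.082²).
So c = 2·815·0.082² = 10.9601.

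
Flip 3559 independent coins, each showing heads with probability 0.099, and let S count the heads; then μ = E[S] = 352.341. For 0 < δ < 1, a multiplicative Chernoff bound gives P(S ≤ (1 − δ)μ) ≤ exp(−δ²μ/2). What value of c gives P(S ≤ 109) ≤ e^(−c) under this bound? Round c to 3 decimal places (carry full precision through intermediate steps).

Write 109 = (1 − δ)μ, so δ = 1 − 109/352.341 = 0.6906406…
Then the exponent is δ²μ/2 = (μ − 109)²/(2μ) = 84.030587.

84.031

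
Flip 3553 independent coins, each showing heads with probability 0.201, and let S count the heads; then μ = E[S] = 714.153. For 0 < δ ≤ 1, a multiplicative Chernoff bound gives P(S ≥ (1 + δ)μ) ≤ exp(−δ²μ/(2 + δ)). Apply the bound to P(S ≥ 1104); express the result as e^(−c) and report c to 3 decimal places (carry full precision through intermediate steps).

Write 1104 = (1 + δ)μ, so δ = 1104/714.153 − 1 = 0.5458872…
Then the exponent is δ²μ/(2 + δ) = (1104 − μ)² / (μ·(2 + δ)) = 83.590701.

83.591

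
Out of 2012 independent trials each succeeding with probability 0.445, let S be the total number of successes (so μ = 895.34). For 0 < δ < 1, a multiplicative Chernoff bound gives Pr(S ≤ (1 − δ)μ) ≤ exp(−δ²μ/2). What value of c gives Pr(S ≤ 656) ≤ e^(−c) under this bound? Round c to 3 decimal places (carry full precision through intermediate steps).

31.990

Write 656 = (1 − δ)μ, so δ = 1 − 656/895.34 = 0.2673174…
Then the exponent is δ²μ/2 = (μ − 656)²/(2μ) = 31.989878.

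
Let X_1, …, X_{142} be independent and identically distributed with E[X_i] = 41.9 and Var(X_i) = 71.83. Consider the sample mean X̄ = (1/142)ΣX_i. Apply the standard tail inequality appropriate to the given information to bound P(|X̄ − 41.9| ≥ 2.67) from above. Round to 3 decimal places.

0.071

With mean and variance of each term known, Chebyshev's inequality bounds the deviation of the sum (or sample mean).
Var(X̄) = Var(X_i)/n = 71.83/142 = 0.50585.
Chebyshev: P(|X̄ − 41.9| ≥ 2.67) ≤ Var(X̄)/(2.67)² = 71.83/(142·2.67²) = 0.0710.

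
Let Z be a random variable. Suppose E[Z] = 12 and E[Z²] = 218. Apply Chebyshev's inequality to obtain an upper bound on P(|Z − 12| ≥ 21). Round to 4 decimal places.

Var(Z) = E[Z²] − (E[Z])² = 218 − 144 = 74.
Chebyshev's inequality: P(|Z − μ| ≥ t) ≤ Var(Z)/t² = 74/441 = 0.1678.

0.1678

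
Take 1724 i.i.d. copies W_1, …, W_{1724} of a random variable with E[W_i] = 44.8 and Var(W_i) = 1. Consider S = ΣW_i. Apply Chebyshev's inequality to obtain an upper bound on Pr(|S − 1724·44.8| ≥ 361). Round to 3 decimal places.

0.013

Var(S) = n·Var(W_i) = 1724·1 = 1724.
Chebyshev: Pr(|S − 1724·44.8| ≥ 361) ≤ Var(S)/361² = 1724/130321 = 0.0132.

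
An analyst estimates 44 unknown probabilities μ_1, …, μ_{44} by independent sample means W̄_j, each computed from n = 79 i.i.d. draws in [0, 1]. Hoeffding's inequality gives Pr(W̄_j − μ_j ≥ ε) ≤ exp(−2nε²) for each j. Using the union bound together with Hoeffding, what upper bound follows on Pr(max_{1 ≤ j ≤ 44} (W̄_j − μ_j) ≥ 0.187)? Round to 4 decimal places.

0.1754

Per-experiment Hoeffding bound: exp(−2·79·0.187²) = exp(−5.52510) = 0.0039855.
Union bound over 44 events: 44·0.0039855 = 0.17536.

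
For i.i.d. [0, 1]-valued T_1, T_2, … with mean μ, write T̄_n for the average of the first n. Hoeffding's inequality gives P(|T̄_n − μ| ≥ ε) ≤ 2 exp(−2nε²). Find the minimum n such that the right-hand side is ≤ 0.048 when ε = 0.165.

Require 2·exp(−2nε²) ≤ 0.048, i.e. 2nε² ≥ ln(2/0.048) = 3.729701.
So n ≥ 3.729701 / (2·0.165²) = 68.498.
The smallest integer n is 69.

69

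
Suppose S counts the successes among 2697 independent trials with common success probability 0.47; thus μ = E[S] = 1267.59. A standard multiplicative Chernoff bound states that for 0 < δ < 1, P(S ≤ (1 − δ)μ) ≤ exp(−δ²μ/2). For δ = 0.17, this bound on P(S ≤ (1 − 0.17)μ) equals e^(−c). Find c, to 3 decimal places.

c = δ²μ/2 = 0.17²·1267.59/2 = 18.3167.

18.317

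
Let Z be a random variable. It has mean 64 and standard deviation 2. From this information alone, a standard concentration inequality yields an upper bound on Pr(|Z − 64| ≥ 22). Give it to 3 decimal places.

0.008

Mean and variance are known, so Chebyshev's inequality applies.
Chebyshev: Pr(|Z − μ| ≥ t) ≤ Var(Z)/t².
Var(Z) = σ² = 2² = 4.
Bound = 4 / 484 = 0.0083.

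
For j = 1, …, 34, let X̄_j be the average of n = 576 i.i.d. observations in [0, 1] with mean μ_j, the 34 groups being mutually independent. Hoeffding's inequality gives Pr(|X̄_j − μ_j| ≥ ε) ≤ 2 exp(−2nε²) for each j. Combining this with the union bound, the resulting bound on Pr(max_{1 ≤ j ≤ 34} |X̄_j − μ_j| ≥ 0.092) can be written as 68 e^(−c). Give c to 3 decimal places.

Union bound over the 34 events: Pr(max_{1 ≤ j ≤ 34} |X̄_j − μ_j| ≥ 0.092) ≤ 34·2·exp(−2nε²) = 68 exp(−2·576·0.092²).
So c = 2·576·0.092² = 9.7505.

9.751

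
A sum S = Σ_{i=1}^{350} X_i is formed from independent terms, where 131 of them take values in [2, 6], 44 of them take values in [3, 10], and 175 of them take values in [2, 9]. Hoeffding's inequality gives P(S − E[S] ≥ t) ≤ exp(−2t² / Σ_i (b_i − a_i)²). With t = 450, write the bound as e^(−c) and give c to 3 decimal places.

Σ(b_i − a_i)² = 131·4² + 44·7² + 175·7² = 12827.
c = 2t² / 12827 = 2·450² / 12827 = 31.5740.

31.574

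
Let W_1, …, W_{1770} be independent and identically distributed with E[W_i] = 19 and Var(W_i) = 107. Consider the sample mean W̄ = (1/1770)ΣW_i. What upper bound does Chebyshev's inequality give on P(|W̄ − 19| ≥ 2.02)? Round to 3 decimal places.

Var(W̄) = Var(W_i)/n = 107/1770 = 0.060452.
Chebyshev: P(|W̄ − 19| ≥ 2.02) ≤ Var(W̄)/(2.02)² = 107/(1770·2.02²) = 0.0148.

0.015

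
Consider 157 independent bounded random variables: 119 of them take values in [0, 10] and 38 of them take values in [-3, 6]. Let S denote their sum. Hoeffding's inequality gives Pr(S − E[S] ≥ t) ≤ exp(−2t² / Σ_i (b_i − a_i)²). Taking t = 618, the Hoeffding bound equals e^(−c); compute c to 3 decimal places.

50.998

Σ(b_i − a_i)² = 119·10² + 38·9² = 14978.
c = 2t² / 14978 = 2·618² / 14978 = 50.9980.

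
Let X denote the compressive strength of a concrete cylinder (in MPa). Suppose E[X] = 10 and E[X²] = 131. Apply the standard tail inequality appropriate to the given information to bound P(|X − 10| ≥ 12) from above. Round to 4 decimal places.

The first two moments determine the variance, so Chebyshev's inequality is the sharpest standard bound available.
Var(X) = E[X²] − (E[X])² = 131 − 100 = 31.
Chebyshev's inequality: P(|X − μ| ≥ t) ≤ Var(X)/t² = 31/144 = 0.2153.

0.2153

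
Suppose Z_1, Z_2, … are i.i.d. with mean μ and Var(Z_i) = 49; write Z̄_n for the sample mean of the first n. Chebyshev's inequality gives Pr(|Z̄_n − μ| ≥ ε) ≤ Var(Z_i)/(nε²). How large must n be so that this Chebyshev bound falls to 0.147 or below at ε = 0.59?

958

Require 49/(n·0.59²) ≤ 0.147, i.e. n ≥ 49/(0.147·0.59²) = 957.579.
The smallest integer n is 958.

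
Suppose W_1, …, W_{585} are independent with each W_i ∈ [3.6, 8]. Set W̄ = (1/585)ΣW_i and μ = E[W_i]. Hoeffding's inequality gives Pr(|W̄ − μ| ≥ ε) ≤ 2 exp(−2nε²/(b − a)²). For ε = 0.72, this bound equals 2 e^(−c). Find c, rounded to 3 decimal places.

31.329

c = 2nε²/(b − a)² = 2·585·0.72² / 4.4² = 31.3289.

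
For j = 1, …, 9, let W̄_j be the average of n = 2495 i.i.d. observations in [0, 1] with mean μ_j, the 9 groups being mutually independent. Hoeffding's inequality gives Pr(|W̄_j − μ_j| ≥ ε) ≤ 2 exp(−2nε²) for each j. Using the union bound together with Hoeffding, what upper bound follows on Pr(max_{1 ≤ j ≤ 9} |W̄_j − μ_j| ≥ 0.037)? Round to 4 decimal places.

0.0194

Per-experiment Hoeffding bound: 2·exp(−2·2495·0.037²) = 2·exp(−6.83131) = 0.0021589.
Union bound over 9 events: 9·0.0021589 = 0.01943.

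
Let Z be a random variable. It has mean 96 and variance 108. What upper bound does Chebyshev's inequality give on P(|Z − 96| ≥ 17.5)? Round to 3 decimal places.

Chebyshev: P(|Z − μ| ≥ t) ≤ Var(Z)/t².
Bound = 108 / 306.25 = 0.3527.

0.353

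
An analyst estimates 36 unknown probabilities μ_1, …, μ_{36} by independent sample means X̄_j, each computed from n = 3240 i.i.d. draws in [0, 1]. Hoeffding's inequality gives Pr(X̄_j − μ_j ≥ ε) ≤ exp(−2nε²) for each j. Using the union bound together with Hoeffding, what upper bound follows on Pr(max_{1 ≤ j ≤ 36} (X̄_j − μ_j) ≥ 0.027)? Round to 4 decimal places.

0.3197

Per-experiment Hoeffding bound: exp(−2·3240·0.027²) = exp(−4.72392) = 0.0088803.
Union bound over 36 events: 36·0.0088803 = 0.31969.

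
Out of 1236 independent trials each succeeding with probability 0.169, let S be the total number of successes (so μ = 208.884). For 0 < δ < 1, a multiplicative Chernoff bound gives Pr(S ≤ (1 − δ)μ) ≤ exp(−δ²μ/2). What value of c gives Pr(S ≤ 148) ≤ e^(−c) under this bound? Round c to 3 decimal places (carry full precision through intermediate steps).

8.873

Write 148 = (1 − δ)μ, so δ = 1 − 148/208.884 = 0.2914728…
Then the exponent is δ²μ/2 = (μ − 148)²/(2μ) = 8.873014.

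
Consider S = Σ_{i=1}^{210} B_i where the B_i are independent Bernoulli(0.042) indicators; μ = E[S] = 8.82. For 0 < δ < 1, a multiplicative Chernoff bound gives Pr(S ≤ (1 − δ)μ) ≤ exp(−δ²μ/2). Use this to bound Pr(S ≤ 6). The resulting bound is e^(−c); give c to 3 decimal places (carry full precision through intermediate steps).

0.451

Write 6 = (1 − δ)μ, so δ = 1 − 6/8.82 = 0.3197279…
Then the exponent is δ²μ/2 = (μ − 6)²/(2μ) = 0.450816.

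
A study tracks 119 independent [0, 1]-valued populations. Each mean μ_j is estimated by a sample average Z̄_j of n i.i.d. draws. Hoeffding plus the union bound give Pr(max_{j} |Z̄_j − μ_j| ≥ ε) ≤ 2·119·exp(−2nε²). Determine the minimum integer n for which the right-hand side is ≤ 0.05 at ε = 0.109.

357

Need 2·119·exp(−2nε²) ≤ 0.05, i.e. exp(−2nε²) ≤ 0.05/238.
So 2nε² ≥ ln(238/0.05) = 8.468003.
Hence n ≥ 8.468003/(2·0.109²) = 356.367.
The smallest integer n is 357.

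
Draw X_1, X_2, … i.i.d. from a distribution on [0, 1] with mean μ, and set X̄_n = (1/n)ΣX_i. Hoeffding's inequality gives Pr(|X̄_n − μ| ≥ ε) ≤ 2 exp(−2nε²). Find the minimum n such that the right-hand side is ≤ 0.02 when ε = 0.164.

86

Require 2·exp(−2nε²) ≤ 0.02, i.e. 2nε² ≥ ln(2/0.02) = 4.605170.
So n ≥ 4.605170 / (2·0.164²) = 85.611.
The smallest integer n is 86.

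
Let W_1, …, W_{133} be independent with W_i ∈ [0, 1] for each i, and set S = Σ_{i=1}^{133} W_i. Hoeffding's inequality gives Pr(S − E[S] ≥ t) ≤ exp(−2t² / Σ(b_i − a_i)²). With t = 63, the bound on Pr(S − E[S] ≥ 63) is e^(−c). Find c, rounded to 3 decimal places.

59.684

Σ(b_i − a_i)² = 133·(1)² = 133.
c = 2t²/133 = 2·63²/133 = 59.6842.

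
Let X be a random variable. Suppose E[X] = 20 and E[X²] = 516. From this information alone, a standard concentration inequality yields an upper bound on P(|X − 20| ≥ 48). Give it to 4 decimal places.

0.0503

The first two moments determine the variance, so Chebyshev's inequality is the sharpest standard bound available.
Var(X) = E[X²] − (E[X])² = 516 − 400 = 116.
Chebyshev's inequality: P(|X − μ| ≥ t) ≤ Var(X)/t² = 116/2304 = 0.0503.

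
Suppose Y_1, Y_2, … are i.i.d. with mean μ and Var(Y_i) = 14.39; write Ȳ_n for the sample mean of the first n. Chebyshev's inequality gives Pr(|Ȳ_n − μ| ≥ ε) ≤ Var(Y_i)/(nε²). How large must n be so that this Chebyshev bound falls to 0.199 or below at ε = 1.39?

38

Require 14.39/(n·1.39²) ≤ 0.199, i.e. n ≥ 14.39/(0.199·1.39²) = 37.426.
The smallest integer n is 38.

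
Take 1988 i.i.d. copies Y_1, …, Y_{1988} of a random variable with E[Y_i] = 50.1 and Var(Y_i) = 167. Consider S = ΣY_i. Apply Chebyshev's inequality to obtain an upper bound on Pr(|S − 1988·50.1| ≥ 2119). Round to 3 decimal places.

Var(S) = n·Var(Y_i) = 1988·167 = 331996.
Chebyshev: Pr(|S − 1988·50.1| ≥ 2119) ≤ Var(S)/2119² = 331996/4490161 = 0.0739.

0.074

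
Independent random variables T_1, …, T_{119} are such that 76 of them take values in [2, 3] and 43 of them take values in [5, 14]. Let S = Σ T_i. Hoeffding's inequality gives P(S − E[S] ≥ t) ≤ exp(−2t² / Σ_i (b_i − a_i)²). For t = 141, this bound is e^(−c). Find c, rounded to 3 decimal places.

Σ(b_i − a_i)² = 76·1² + 43·9² = 3559.
c = 2t² / 3559 = 2·141² / 3559 = 11.1722.

11.172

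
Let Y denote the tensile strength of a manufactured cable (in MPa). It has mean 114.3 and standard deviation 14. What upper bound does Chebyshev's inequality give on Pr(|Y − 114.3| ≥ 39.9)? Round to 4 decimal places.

Chebyshev: Pr(|Y − μ| ≥ t) ≤ Var(Y)/t².
Var(Y) = σ² = 14² = 196.
Bound = 196 / 1592.01 = 0.1231.

0.1231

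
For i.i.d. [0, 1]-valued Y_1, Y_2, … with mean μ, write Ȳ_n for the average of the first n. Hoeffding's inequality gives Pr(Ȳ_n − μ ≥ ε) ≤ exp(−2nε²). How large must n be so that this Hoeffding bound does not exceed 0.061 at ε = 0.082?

208

Require exp(−2nε²) ≤ 0.061, i.e. 2nε² ≥ ln(1/0.061) = 2.796881.
So n ≥ 2.796881 / (2·0.082²) = 207.977.
The smallest integer n is 208.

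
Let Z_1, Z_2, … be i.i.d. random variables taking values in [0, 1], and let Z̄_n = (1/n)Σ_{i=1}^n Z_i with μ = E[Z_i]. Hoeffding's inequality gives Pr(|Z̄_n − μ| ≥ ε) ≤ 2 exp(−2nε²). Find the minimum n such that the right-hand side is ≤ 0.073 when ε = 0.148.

76

Require 2·exp(−2nε²) ≤ 0.073, i.e. 2nε² ≥ ln(2/0.073) = 3.310443.
So n ≥ 3.310443 / (2·0.148²) = 75.567.
The smallest integer n is 76.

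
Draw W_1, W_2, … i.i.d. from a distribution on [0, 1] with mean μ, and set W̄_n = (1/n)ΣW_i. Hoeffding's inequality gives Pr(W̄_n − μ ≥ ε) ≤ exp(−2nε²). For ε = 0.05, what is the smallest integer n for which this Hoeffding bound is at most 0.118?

Require exp(−2nε²) ≤ 0.118, i.e. 2nε² ≥ ln(1/0.118) = 2.137071.
So n ≥ 2.137071 / (2·0.05²) = 427.414.
The smallest integer n is 428.

428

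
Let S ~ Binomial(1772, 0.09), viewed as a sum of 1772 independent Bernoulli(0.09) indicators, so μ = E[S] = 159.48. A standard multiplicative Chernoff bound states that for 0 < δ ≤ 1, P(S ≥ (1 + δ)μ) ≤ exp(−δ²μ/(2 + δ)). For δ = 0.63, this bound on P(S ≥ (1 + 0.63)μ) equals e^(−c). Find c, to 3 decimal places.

24.068

c = δ²μ/(2 + δ) = 0.63²·159.48/(2 + 0.63) = 24.0675.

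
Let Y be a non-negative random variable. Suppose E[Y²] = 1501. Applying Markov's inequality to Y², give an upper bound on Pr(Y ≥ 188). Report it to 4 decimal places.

Since Y ≥ 0, the event {Y ≥ 188} is the same as {Y² ≥ 35344}.
Markov's inequality applied to Y² gives Pr(Y² ≥ 35344) ≤ E[Y²]/35344 = 1501/35344 = 0.0425.

0.0425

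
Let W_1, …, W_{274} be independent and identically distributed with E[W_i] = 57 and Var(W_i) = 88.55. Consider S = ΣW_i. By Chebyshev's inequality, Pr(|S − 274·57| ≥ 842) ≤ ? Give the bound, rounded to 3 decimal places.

Var(S) = n·Var(W_i) = 274·88.55 = 24262.7.
Chebyshev: Pr(|S − 274·57| ≥ 842) ≤ Var(S)/842² = 24262.7/708964 = 0.0342.

0.034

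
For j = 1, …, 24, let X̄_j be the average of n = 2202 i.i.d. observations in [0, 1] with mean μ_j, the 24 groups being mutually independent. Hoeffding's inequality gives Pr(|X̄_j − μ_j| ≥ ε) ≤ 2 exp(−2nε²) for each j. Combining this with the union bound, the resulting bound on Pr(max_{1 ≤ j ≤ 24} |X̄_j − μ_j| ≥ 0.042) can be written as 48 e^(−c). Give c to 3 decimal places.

7.769

Union bound over the 24 events: Pr(max_{1 ≤ j ≤ 24} |X̄_j − μ_j| ≥ 0.042) ≤ 24·2·exp(−2nε²) = 48 exp(−2·2202·0.042²).
So c = 2·2202·0.042² = 7.7687.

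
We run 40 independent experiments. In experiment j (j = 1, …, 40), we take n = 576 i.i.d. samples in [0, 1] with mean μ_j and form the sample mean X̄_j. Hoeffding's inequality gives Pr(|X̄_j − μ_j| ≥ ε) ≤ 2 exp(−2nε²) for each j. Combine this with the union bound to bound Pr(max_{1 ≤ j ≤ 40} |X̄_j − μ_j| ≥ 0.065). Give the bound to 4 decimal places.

Per-experiment Hoeffding bound: 2·exp(−2·576·0.065²) = 2·exp(−4.86720) = 0.01539.
Union bound over 40 events: 40·0.01539 = 0.61559.

0.6156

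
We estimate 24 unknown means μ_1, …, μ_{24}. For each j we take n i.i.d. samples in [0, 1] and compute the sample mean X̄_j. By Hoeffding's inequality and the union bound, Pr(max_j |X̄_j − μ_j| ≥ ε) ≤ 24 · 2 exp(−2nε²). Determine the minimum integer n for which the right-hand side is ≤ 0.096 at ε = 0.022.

6421

Need 2·24·exp(−2nε²) ≤ 0.096, i.e. exp(−2nε²) ≤ 0.096/48.
So 2nε² ≥ ln(48/0.096) = 6.214608.
Hence n ≥ 6.214608/(2·0.022²) = 6420.050.
The smallest integer n is 6421.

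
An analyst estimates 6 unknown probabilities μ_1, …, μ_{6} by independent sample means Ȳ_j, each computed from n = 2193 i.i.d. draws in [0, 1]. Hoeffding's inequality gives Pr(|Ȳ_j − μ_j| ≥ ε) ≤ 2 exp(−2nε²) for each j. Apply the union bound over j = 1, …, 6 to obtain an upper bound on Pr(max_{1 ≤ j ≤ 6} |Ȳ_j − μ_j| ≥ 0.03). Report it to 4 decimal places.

0.2317

Per-experiment Hoeffding bound: 2·exp(−2·2193·0.03²) = 2·exp(−3.94740) = 0.03861.
Union bound over 6 events: 6·0.03861 = 0.23166.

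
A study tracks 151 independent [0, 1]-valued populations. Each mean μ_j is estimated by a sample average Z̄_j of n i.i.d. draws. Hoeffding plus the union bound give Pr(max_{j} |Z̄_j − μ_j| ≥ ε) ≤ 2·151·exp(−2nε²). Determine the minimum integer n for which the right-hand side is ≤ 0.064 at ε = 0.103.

Need 2·151·exp(−2nε²) ≤ 0.064, i.e. exp(−2nε²) ≤ 0.064/302.
So 2nε² ≥ ln(302/0.064) = 8.459299.
Hence n ≥ 8.459299/(2·0.103²) = 398.685.
The smallest integer n is 399.

399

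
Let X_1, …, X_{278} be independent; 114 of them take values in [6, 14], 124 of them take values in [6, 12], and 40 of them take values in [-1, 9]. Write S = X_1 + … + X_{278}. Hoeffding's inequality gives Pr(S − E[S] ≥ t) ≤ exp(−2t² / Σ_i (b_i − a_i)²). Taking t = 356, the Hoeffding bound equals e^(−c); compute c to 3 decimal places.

16.083

Σ(b_i − a_i)² = 114·8² + 124·6² + 40·10² = 15760.
c = 2t² / 15760 = 2·356² / 15760 = 16.0832.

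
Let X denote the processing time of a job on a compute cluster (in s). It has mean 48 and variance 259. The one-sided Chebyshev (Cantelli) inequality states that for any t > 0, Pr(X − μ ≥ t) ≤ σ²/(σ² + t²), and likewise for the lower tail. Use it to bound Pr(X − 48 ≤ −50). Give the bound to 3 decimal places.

Here σ² = 259 and t = 50, so σ² + t² = 2759.
Cantelli's bound: 259/2759 = 0.0939.

0.094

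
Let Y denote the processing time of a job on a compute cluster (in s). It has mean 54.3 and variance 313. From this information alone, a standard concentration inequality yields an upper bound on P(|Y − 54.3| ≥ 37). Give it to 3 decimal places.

Mean and variance are known, so Chebyshev's inequality applies.
Chebyshev: P(|Y − μ| ≥ t) ≤ Var(Y)/t².
Bound = 313 / 1369 = 0.2286.

0.229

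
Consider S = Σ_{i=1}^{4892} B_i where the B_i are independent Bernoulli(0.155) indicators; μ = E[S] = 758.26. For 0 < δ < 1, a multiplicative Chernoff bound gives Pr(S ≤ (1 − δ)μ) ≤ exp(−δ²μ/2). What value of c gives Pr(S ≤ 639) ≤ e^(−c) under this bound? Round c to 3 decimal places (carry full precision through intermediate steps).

9.379

Write 639 = (1 − δ)μ, so δ = 1 − 639/758.26 = 0.1572811…
Then the exponent is δ²μ/2 = (μ − 639)²/(2μ) = 9.378675.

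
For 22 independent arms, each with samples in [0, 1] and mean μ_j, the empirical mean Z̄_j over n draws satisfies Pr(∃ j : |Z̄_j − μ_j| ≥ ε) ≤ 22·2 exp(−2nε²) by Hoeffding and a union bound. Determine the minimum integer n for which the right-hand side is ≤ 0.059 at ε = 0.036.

2552

Need 2·22·exp(−2nε²) ≤ 0.059, i.e. exp(−2nε²) ≤ 0.059/44.
So 2nε² ≥ ln(44/0.059) = 6.614407.
Hence n ≥ 6.614407/(2·0.036²) = 2551.855.
The smallest integer n is 2552.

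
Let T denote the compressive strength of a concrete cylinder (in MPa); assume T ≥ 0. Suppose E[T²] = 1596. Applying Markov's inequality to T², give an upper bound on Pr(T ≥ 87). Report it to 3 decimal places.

Since T ≥ 0, the event {T ≥ 87} is the same as {T² ≥ 7569}.
Markov's inequality applied to T² gives Pr(T² ≥ 7569) ≤ E[T²]/7569 = 1596/7569 = 0.2109.

0.211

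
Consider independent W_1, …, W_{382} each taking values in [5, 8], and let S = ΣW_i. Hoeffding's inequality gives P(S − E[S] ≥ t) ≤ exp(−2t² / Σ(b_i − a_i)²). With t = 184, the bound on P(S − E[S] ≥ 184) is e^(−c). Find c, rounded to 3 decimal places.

Σ(b_i − a_i)² = 382·(3)² = 3438.
c = 2t²/3438 = 2·184²/3438 = 19.6952.

19.695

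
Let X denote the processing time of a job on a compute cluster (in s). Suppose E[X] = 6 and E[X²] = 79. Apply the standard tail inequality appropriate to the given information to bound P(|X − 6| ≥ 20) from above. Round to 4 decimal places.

The first two moments determine the variance, so Chebyshev's inequality is the sharpest standard bound available.
Var(X) = E[X²] − (E[X])² = 79 − 36 = 43.
Chebyshev's inequality: P(|X − μ| ≥ t) ≤ Var(X)/t² = 43/400 = 0.1075.

0.1075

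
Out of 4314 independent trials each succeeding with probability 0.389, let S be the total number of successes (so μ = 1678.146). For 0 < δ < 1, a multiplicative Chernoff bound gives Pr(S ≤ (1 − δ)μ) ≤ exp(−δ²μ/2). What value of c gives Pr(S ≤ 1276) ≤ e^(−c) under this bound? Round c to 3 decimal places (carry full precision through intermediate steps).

Write 1276 = (1 − δ)μ, so δ = 1 − 1276/1678.146 = 0.2396371…
Then the exponent is δ²μ/2 = (μ − 1276)²/(2μ) = 48.184546.

48.185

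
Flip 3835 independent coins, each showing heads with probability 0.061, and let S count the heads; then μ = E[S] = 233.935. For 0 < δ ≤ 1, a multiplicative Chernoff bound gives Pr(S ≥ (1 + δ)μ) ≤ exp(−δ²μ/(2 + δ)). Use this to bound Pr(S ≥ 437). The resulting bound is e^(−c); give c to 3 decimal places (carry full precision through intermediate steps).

Write 437 = (1 + δ)μ, so δ = 437/233.935 − 1 = 0.8680403…
Then the exponent is δ²μ/(2 + δ) = (437 − μ)² / (μ·(2 + δ)) = 61.459596.

61.460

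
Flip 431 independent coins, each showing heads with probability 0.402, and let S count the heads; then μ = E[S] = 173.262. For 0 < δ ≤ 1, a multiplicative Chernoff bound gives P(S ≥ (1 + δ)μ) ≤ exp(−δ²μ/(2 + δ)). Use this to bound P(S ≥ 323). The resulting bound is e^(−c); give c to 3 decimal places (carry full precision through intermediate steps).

45.181

Write 323 = (1 + δ)μ, so δ = 323/173.262 − 1 = 0.8642287…
Then the exponent is δ²μ/(2 + δ) = (323 − μ)² / (μ·(2 + δ)) = 45.180708.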